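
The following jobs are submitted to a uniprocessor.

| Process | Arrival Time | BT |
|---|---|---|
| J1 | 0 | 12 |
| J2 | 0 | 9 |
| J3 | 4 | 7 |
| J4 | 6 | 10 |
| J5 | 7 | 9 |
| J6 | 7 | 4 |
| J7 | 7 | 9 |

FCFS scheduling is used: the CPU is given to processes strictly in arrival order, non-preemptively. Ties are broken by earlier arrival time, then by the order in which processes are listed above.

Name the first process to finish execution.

J1

Timeline: | J1 0-12 | J2 12-21 | J3 21-28 | J4 28-38 | J5 38-47 | J6 47-51 | J7 51-60 |
Completion: J1=12  J2=21  J3=28  J4=38  J5=47  J6=51  J7=60
Turnaround (C−A): J1=12  J2=21  J3=24  J4=32  J5=40  J6=44  J7=53
Finish order: J1 → J2 → J3 → J4 → J5 → J6 → J7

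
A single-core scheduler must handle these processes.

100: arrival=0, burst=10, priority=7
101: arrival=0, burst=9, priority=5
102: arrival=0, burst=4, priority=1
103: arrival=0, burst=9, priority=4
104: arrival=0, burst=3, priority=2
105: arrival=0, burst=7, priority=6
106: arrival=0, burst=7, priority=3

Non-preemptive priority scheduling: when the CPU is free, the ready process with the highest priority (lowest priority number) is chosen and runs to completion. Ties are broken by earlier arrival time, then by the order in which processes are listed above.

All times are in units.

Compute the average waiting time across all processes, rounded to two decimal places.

17.00

Schedule: | 102 0-4 | 104 4-7 | 106 7-14 | 103 14-23 | 101 23-32 | 105 32-39 | 100 39-49 |
Completion: 100=49  101=32  102=4  103=23  104=7  105=39  106=14
Turnaround (C−A): 100=49  101=32  102=4  103=23  104=7  105=39  106=14
Waiting times: 100=39, 101=23, 102=0, 103=14, 104=4, 105=32, 106=7
Average waiting = (39+23+0+14+4+32+7) / 7 = 119/7 = 17.00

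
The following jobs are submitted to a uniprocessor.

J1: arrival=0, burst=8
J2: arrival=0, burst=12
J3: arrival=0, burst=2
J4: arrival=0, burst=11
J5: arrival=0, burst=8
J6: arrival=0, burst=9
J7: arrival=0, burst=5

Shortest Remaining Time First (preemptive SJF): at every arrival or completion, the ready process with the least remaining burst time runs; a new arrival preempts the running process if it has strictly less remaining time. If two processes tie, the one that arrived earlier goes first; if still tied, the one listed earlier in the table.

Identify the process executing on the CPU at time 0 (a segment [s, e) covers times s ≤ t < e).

J3

Gantt: | J3 0-2 | J7 2-7 | J1 7-15 | J5 15-23 | J6 23-32 | J4 32-43 | J2 43-55 |
Completion: J1=15  J2=55  J3=2  J4=43  J5=23  J6=32  J7=7
Turnaround (C−A): J1=15  J2=55  J3=2  J4=43  J5=23  J6=32  J7=7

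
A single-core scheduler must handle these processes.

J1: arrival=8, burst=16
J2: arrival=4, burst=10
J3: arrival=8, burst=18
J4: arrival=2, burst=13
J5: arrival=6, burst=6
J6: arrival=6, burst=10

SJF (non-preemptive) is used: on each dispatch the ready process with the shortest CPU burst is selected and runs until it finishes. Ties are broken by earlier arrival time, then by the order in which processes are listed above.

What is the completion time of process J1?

Schedule: | idle 0-2 | J4 2-15 | J5 15-21 | J2 21-31 | J6 31-41 | J1 41-57 | J3 57-75 |
Completion: J1=57  J2=31  J3=75  J4=15  J5=21  J6=41
Turnaround (C−A): J1=49  J2=27  J3=67  J4=13  J5=15  J6=35

57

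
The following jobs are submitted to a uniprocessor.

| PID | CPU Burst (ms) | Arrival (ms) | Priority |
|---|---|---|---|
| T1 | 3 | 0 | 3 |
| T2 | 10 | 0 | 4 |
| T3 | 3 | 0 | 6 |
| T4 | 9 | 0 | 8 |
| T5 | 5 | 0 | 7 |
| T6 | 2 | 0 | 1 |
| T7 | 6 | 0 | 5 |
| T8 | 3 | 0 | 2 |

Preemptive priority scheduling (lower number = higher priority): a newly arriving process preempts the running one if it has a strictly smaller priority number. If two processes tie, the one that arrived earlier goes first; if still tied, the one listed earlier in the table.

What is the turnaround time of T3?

27

Gantt: | T6 0-2 | T8 2-5 | T1 5-8 | T2 8-18 | T7 18-24 | T3 24-27 | T5 27-32 | T4 32-41 |
Completion: T1=8  T2=18  T3=27  T4=41  T5=32  T6=2  T7=24  T8=5
Turnaround(T3) = completion − arrival = 27 − 0 = 27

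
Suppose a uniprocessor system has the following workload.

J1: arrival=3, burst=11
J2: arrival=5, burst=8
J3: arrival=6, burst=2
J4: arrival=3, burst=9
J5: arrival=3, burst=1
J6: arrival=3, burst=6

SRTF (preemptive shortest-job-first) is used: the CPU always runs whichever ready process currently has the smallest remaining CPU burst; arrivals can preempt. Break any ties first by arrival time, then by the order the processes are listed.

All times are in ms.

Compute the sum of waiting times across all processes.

Schedule: | idle 0-3 | J5 3-4 | J6 4-6 | J3 6-8 | J6 8-12 | J2 12-20 | J4 20-29 | J1 29-40 |
Completion: J1=40  J2=20  J3=8  J4=29  J5=4  J6=12
Waiting = turnaround − burst: J1=26, J2=7, J3=0, J4=17, J5=0, J6=3
Total waiting = 26 + 7 + 0 + 17 + 0 + 3 = 53

53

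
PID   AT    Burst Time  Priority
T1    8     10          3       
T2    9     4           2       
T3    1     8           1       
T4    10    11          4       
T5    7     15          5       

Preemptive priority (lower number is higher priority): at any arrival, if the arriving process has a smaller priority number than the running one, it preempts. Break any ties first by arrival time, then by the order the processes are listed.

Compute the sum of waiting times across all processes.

Schedule: | idle 0-1 | T3 1-9 | T2 9-13 | T1 13-23 | T4 23-34 | T5 34-49 |
Completion: T1=23  T2=13  T3=9  T4=34  T5=49
Waiting = turnaround − burst: T1=5, T2=0, T3=0, T4=13, T5=27
Total waiting = 5 + 0 + 0 + 13 + 27 = 45

45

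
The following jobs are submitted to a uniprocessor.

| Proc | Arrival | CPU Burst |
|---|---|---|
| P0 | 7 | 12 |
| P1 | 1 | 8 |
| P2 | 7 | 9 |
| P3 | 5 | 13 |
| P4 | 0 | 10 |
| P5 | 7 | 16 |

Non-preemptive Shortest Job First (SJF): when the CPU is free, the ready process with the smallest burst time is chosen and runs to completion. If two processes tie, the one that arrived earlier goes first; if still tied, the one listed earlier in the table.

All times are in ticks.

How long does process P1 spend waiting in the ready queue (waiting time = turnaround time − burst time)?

Schedule: | P4 0-10 | P1 10-18 | P2 18-27 | P0 27-39 | P3 39-52 | P5 52-68 |
Completion: P0=39  P1=18  P2=27  P3=52  P4=10  P5=68
Turnaround (C−A): P0=32  P1=17  P2=20  P3=47  P4=10  P5=61
Waiting(P1) = turnaround − burst = 17 − 8 = 9

9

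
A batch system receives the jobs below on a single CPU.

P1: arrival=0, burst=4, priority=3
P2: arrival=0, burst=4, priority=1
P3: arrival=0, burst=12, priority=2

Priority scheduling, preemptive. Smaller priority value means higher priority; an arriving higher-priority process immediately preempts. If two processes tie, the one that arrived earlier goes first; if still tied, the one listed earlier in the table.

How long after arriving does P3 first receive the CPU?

Timeline: | P2 0-4 | P3 4-16 | P1 16-20 |
Completion: P1=20  P2=4  P3=16
Turnaround (C−A): P1=20  P2=4  P3=16
Response(P3) = first start − arrival = 4 − 0 = 4

4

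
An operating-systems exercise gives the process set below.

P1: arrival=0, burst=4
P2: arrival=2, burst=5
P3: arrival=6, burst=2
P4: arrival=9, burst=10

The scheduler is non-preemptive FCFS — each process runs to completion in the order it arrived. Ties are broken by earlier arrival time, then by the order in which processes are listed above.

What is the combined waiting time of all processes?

7

Timeline: | P1 0-4 | P2 4-9 | P3 9-11 | P4 11-21 |
Completion: P1=4  P2=9  P3=11  P4=21
Turnaround (C−A): P1=4  P2=7  P3=5  P4=12
Waiting = turnaround − burst: P1=0, P2=2, P3=3, P4=2
Total waiting = 0 + 2 + 3 + 2 = 7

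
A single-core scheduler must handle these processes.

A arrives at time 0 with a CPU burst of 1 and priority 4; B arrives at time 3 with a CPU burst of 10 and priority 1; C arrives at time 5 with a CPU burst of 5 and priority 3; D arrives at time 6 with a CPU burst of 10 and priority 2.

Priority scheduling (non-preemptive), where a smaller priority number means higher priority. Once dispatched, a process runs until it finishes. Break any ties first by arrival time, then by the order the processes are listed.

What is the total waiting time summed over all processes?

25

Gantt: | A 0-1 | idle 1-3 | B 3-13 | D 13-23 | C 23-28 |
Completion: A=1  B=13  C=28  D=23
Waiting = turnaround − burst: A=0, B=0, C=18, D=7
Total waiting = 0 + 0 + 18 + 7 = 25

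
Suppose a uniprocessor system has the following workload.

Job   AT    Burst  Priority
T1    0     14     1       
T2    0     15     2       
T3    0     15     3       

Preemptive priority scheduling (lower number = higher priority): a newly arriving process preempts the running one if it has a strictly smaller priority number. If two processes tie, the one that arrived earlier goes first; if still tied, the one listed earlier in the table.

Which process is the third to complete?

T3

Timeline: | T1 0-14 | T2 14-29 | T3 29-44 |
Completion: T1=14  T2=29  T3=44
Turnaround (C−A): T1=14  T2=29  T3=44
Finish order: T1 → T2 → T3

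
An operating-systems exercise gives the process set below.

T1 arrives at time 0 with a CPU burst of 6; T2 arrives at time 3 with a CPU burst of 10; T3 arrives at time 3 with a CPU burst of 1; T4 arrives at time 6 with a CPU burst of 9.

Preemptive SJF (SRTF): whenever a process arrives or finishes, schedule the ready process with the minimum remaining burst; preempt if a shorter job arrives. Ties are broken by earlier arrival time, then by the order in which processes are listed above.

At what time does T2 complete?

Schedule: | T1 0-3 | T3 3-4 | T1 4-7 | T4 7-16 | T2 16-26 |
Completion: T1=7  T2=26  T3=4  T4=16
Turnaround (C−A): T1=7  T2=23  T3=1  T4=10

26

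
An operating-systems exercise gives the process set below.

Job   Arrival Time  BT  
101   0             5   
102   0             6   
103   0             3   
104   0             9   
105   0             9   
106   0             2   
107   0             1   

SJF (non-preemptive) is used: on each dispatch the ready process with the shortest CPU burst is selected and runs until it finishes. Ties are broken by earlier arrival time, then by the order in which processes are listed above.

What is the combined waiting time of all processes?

Gantt: | 107 0-1 | 106 1-3 | 103 3-6 | 101 6-11 | 102 11-17 | 104 17-26 | 105 26-35 |
Completion: 101=11  102=17  103=6  104=26  105=35  106=3  107=1
Waiting = turnaround − burst: 101=6, 102=11, 103=3, 104=17, 105=26, 106=1, 107=0
Total waiting = 6 + 11 + 3 + 17 + 26 + 1 + 0 = 64

64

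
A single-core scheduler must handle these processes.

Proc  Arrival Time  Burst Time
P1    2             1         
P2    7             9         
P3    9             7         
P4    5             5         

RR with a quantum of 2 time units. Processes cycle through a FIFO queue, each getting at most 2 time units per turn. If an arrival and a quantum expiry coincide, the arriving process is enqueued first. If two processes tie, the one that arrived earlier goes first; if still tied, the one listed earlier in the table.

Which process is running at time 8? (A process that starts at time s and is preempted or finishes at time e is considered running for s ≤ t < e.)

P2

Timeline: | idle 0-2 | P1 2-3 | idle 3-5 | P4 5-7 | P2 7-9 | P4 9-11 | P3 11-13 | P2 13-15 | P4 15-16 | P3 16-18 | P2 18-20 | P3 20-22 | P2 22-24 | P3 24-25 | P2 25-26 |
Completion: P1=3  P2=26  P3=25  P4=16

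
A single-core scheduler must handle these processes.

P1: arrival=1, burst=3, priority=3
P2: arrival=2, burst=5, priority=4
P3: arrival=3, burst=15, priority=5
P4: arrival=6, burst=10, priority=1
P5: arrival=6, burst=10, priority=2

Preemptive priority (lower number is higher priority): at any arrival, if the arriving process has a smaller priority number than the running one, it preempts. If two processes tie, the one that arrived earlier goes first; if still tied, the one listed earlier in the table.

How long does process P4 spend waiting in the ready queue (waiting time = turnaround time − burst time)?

Gantt: | idle 0-1 | P1 1-4 | P2 4-6 | P4 6-16 | P5 16-26 | P2 26-29 | P3 29-44 |
Completion: P1=4  P2=29  P3=44  P4=16  P5=26
Turnaround (C−A): P1=3  P2=27  P3=41  P4=10  P5=20
Waiting(P4) = turnaround − burst = 10 − 10 = 0

0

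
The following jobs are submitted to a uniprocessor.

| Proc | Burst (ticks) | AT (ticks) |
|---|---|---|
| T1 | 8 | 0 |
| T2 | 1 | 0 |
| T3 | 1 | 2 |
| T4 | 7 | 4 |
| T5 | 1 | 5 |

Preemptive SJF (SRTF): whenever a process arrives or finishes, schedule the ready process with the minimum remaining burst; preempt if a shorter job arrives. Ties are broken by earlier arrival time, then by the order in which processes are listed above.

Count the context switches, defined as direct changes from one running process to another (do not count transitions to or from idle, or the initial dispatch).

Gantt: | T2 0-1 | T1 1-2 | T3 2-3 | T1 3-5 | T5 5-6 | T1 6-11 | T4 11-18 |
Completion: T1=11  T2=1  T3=3  T4=18  T5=6
Turnaround (C−A): T1=11  T2=1  T3=1  T4=14  T5=1

6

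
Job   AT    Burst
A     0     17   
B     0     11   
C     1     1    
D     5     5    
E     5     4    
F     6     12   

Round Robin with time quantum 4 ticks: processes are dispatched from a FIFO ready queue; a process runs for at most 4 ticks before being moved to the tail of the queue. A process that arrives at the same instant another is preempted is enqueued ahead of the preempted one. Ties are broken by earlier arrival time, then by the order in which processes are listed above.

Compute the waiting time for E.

12

Timeline: | A 0-4 | B 4-8 | C 8-9 | A 9-13 | D 13-17 | E 17-21 | F 21-25 | B 25-29 | A 29-33 | D 33-34 | F 34-38 | B 38-41 | A 41-45 | F 45-49 | A 49-50 |
Completion: A=50  B=41  C=9  D=34  E=21  F=49
Turnaround (C−A): A=50  B=41  C=8  D=29  E=16  F=43
Waiting(E) = turnaround − burst = 16 − 4 = 12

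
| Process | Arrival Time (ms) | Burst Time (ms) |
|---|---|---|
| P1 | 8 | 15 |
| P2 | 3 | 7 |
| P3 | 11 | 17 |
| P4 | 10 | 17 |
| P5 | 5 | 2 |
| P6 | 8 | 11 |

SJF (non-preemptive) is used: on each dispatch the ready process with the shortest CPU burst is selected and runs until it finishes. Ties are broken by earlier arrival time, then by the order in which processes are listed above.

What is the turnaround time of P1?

30

Timeline: | idle 0-3 | P2 3-10 | P5 10-12 | P6 12-23 | P1 23-38 | P4 38-55 | P3 55-72 |
Completion: P1=38  P2=10  P3=72  P4=55  P5=12  P6=23
Turnaround (C−A): P1=30  P2=7  P3=61  P4=45  P5=7  P6=15
Turnaround(P1) = completion − arrival = 38 − 8 = 30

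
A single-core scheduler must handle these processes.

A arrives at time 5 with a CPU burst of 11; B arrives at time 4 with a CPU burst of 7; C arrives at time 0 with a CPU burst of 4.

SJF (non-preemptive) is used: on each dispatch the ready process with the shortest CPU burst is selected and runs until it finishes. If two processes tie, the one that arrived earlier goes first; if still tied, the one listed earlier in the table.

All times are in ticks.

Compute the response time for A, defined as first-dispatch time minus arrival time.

Timeline: | C 0-4 | B 4-11 | A 11-22 |
Completion: A=22  B=11  C=4
Response(A) = first start − arrival = 11 − 5 = 6

6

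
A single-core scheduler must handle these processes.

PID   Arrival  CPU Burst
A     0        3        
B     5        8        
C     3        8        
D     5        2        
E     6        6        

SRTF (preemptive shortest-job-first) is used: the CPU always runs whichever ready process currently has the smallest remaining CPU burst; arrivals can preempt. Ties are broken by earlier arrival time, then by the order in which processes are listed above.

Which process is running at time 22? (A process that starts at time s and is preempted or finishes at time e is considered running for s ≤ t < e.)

Schedule: | A 0-3 | C 3-5 | D 5-7 | C 7-13 | E 13-19 | B 19-27 |
Completion: A=3  B=27  C=13  D=7  E=19
Turnaround (C−A): A=3  B=22  C=10  D=2  E=13

B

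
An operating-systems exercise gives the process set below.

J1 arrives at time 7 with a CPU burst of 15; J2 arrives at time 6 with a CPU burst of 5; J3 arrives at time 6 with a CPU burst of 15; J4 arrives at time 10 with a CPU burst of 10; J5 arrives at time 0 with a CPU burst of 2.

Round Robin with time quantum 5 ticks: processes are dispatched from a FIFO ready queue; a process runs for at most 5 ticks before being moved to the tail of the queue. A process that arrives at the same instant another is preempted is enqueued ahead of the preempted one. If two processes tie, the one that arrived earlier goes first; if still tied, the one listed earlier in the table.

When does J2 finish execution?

Timeline: | J5 0-2 | idle 2-6 | J2 6-11 | J3 11-16 | J1 16-21 | J4 21-26 | J3 26-31 | J1 31-36 | J4 36-41 | J3 41-46 | J1 46-51 |
Completion: J1=51  J2=11  J3=46  J4=41  J5=2
Turnaround (C−A): J1=44  J2=5  J3=40  J4=31  J5=2

11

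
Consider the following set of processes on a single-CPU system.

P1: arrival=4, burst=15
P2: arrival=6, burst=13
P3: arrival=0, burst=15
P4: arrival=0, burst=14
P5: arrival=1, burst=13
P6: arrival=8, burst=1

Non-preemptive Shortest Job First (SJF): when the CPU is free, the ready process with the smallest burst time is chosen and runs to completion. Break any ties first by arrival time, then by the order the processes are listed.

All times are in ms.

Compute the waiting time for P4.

Gantt: | P4 0-14 | P6 14-15 | P5 15-28 | P2 28-41 | P3 41-56 | P1 56-71 |
Completion: P1=71  P2=41  P3=56  P4=14  P5=28  P6=15
Waiting(P4) = turnaround − burst = 14 − 14 = 0

0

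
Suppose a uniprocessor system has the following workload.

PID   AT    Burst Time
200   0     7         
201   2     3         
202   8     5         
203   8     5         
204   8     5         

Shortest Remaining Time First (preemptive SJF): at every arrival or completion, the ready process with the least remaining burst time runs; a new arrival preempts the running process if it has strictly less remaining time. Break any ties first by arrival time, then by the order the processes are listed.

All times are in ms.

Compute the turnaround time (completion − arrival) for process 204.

17

Gantt: | 200 0-2 | 201 2-5 | 200 5-10 | 202 10-15 | 203 15-20 | 204 20-25 |
Completion: 200=10  201=5  202=15  203=20  204=25
Turnaround (C−A): 200=10  201=3  202=7  203=12  204=17
Turnaround(204) = completion − arrival = 25 − 8 = 17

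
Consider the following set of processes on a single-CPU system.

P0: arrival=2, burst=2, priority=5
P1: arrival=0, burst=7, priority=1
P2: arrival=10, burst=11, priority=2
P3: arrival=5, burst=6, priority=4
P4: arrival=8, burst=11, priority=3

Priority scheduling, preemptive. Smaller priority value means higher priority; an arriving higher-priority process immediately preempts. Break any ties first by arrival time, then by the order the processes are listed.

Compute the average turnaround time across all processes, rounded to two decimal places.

21.00

Schedule: | P1 0-7 | P3 7-8 | P4 8-10 | P2 10-21 | P4 21-30 | P3 30-35 | P0 35-37 |
Completion: P0=37  P1=7  P2=21  P3=35  P4=30
Turnaround (C−A): P0=35  P1=7  P2=11  P3=30  P4=22
Turnaround times: P0=35, P1=7, P2=11, P3=30, P4=22
Average turnaround = (35+7+11+30+22) / 5 = 105/5 = 21.00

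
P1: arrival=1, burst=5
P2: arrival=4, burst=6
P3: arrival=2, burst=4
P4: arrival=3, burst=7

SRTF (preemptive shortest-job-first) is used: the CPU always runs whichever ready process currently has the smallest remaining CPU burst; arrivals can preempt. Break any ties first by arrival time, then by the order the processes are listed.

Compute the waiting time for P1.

0

Schedule: | idle 0-1 | P1 1-6 | P3 6-10 | P2 10-16 | P4 16-23 |
Completion: P1=6  P2=16  P3=10  P4=23
Turnaround (C−A): P1=5  P2=12  P3=8  P4=20
Waiting(P1) = turnaround − burst = 5 − 5 = 0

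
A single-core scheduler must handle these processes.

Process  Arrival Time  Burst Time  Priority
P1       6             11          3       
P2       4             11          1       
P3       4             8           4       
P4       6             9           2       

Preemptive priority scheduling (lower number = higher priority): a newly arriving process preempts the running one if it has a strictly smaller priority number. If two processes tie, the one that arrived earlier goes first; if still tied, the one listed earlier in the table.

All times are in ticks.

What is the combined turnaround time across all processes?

97

Timeline: | idle 0-4 | P2 4-15 | P4 15-24 | P1 24-35 | P3 35-43 |
Completion: P1=35  P2=15  P3=43  P4=24
Turnaround (C−A): P1=29  P2=11  P3=39  P4=18
Turnaround = completion − arrival: P1=29, P2=11, P3=39, P4=18
Total turnaround = 29 + 11 + 39 + 18 = 97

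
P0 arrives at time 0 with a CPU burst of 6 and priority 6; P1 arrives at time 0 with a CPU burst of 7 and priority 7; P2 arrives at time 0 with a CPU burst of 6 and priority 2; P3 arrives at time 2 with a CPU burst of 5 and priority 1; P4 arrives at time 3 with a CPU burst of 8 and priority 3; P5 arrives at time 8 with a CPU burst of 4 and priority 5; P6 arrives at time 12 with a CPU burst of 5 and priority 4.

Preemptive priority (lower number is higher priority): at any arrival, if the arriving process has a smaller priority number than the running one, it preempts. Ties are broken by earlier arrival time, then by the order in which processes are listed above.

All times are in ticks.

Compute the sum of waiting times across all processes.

98

Gantt: | P2 0-2 | P3 2-7 | P2 7-11 | P4 11-19 | P6 19-24 | P5 24-28 | P0 28-34 | P1 34-41 |
Completion: P0=34  P1=41  P2=11  P3=7  P4=19  P5=28  P6=24
Turnaround (C−A): P0=34  P1=41  P2=11  P3=5  P4=16  P5=20  P6=12
Waiting = turnaround − burst: P0=28, P1=34, P2=5, P3=0, P4=8, P5=16, P6=7
Total waiting = 28 + 34 + 5 + 0 + 8 + 16 + 7 = 98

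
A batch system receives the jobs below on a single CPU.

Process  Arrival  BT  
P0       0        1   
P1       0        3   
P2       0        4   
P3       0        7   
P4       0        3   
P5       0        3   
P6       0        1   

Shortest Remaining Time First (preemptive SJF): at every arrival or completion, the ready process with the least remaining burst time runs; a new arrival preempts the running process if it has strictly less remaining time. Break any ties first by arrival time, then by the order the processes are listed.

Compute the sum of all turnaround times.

Schedule: | P0 0-1 | P6 1-2 | P1 2-5 | P4 5-8 | P5 8-11 | P2 11-15 | P3 15-22 |
Completion: P0=1  P1=5  P2=15  P3=22  P4=8  P5=11  P6=2
Turnaround = completion − arrival: P0=1, P1=5, P2=15, P3=22, P4=8, P5=11, P6=2
Total turnaround = 1 + 5 + 15 + 22 + 8 + 11 + 2 = 64

64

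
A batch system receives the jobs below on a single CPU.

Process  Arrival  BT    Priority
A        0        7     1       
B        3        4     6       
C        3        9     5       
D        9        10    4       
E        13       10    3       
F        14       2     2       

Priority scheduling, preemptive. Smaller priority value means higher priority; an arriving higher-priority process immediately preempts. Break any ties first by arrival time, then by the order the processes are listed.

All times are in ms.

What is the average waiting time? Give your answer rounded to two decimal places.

12.50

Gantt: | A 0-7 | C 7-9 | D 9-13 | E 13-14 | F 14-16 | E 16-25 | D 25-31 | C 31-38 | B 38-42 |
Completion: A=7  B=42  C=38  D=31  E=25  F=16
Waiting times: A=0, B=35, C=26, D=12, E=2, F=0
Average waiting = (0+35+26+12+2+0) / 6 = 75/6 = 12.50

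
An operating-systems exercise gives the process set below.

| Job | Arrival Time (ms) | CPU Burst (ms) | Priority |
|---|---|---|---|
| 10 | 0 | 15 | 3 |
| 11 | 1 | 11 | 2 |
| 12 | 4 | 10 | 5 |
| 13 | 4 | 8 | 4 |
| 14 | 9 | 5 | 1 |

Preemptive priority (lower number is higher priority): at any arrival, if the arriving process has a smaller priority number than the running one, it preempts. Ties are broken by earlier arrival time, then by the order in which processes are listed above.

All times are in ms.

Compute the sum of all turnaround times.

Schedule: | 10 0-1 | 11 1-9 | 14 9-14 | 11 14-17 | 10 17-31 | 13 31-39 | 12 39-49 |
Completion: 10=31  11=17  12=49  13=39  14=14
Turnaround = completion − arrival: 10=31, 11=16, 12=45, 13=35, 14=5
Total turnaround = 31 + 16 + 45 + 35 + 5 = 132

132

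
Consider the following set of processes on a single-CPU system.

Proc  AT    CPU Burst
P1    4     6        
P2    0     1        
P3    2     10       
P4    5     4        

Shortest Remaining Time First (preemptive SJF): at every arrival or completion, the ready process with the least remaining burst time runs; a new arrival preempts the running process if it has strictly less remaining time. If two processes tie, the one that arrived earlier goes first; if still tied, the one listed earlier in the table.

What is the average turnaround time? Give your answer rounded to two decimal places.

8.75

Gantt: | P2 0-1 | idle 1-2 | P3 2-4 | P1 4-5 | P4 5-9 | P1 9-14 | P3 14-22 |
Completion: P1=14  P2=1  P3=22  P4=9
Turnaround (C−A): P1=10  P2=1  P3=20  P4=4
Turnaround times: P1=10, P2=1, P3=20, P4=4
Average turnaround = (10+1+20+4) / 4 = 35/4 = 8.75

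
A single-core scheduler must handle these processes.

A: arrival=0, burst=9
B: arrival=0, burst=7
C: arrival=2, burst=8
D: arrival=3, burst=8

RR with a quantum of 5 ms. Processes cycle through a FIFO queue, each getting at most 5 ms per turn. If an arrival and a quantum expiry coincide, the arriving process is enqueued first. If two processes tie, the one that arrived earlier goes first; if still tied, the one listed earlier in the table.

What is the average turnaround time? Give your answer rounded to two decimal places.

26.50

Schedule: | A 0-5 | B 5-10 | C 10-15 | D 15-20 | A 20-24 | B 24-26 | C 26-29 | D 29-32 |
Completion: A=24  B=26  C=29  D=32
Turnaround (C−A): A=24  B=26  C=27  D=29
Turnaround times: A=24, B=26, C=27, D=29
Average turnaround = (24+26+27+29) / 4 = 106/4 = 26.50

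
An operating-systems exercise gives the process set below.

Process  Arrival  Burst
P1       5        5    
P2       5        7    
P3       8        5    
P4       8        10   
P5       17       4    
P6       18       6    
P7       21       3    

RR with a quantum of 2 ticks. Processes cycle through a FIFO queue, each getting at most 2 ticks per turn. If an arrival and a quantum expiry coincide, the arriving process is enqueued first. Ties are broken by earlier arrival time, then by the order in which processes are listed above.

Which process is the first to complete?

P1

Timeline: | idle 0-5 | P1 5-7 | P2 7-9 | P1 9-11 | P3 11-13 | P4 13-15 | P2 15-17 | P1 17-18 | P3 18-20 | P4 20-22 | P5 22-24 | P2 24-26 | P6 26-28 | P3 28-29 | P7 29-31 | P4 31-33 | P5 33-35 | P2 35-36 | P6 36-38 | P7 38-39 | P4 39-41 | P6 41-43 | P4 43-45 |
Completion: P1=18  P2=36  P3=29  P4=45  P5=35  P6=43  P7=39
Turnaround (C−A): P1=13  P2=31  P3=21  P4=37  P5=18  P6=25  P7=18
Finish order: P1 → P3 → P5 → P2 → P7 → P6 → P4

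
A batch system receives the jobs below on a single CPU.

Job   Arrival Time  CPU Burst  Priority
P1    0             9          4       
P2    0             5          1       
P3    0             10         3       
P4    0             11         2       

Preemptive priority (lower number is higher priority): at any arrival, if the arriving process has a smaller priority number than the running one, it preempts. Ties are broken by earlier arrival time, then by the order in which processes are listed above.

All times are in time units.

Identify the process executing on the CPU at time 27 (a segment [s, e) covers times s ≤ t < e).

Schedule: | P2 0-5 | P4 5-16 | P3 16-26 | P1 26-35 |
Completion: P1=35  P2=5  P3=26  P4=16
Turnaround (C−A): P1=35  P2=5  P3=26  P4=16

P1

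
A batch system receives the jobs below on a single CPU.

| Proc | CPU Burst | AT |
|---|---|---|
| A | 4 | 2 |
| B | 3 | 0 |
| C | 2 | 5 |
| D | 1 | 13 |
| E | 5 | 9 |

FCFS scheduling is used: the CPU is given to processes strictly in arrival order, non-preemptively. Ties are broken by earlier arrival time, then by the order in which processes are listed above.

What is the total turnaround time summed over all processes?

Schedule: | B 0-3 | A 3-7 | C 7-9 | E 9-14 | D 14-15 |
Completion: A=7  B=3  C=9  D=15  E=14
Turnaround (C−A): A=5  B=3  C=4  D=2  E=5
Turnaround = completion − arrival: A=5, B=3, C=4, D=2, E=5
Total turnaround = 5 + 3 + 4 + 2 + 5 = 19

19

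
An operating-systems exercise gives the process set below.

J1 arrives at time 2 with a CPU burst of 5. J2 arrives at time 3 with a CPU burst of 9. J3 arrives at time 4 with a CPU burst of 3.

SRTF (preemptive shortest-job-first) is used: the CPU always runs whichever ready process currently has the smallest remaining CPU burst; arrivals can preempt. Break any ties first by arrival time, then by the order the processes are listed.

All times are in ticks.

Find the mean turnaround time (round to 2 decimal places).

9.00

Gantt: | idle 0-2 | J1 2-7 | J3 7-10 | J2 10-19 |
Completion: J1=7  J2=19  J3=10
Turnaround times: J1=5, J2=16, J3=6
Average turnaround = (5+16+6) / 3 = 27/3 = 9.00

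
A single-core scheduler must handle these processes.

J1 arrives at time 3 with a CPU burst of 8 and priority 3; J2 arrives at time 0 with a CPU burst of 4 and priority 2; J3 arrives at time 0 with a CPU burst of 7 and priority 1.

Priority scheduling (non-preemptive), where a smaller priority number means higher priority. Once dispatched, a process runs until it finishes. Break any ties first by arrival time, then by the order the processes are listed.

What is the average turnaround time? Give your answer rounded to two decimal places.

Gantt: | J3 0-7 | J2 7-11 | J1 11-19 |
Completion: J1=19  J2=11  J3=7
Turnaround times: J1=16, J2=11, J3=7
Average turnaround = (16+11+7) / 3 = 34/3 = 11.33

11.33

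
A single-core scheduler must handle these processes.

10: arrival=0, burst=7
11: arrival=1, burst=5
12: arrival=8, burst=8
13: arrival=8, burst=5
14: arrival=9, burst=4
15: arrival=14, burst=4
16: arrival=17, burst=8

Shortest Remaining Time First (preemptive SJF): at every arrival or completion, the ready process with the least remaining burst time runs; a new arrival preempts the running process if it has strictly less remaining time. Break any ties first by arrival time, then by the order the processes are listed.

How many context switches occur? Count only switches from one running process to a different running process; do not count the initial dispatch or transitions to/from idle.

Schedule: | 10 0-1 | 11 1-6 | 10 6-12 | 14 12-16 | 15 16-20 | 13 20-25 | 12 25-33 | 16 33-41 |
Completion: 10=12  11=6  12=33  13=25  14=16  15=20  16=41
Turnaround (C−A): 10=12  11=5  12=25  13=17  14=7  15=6  16=24

7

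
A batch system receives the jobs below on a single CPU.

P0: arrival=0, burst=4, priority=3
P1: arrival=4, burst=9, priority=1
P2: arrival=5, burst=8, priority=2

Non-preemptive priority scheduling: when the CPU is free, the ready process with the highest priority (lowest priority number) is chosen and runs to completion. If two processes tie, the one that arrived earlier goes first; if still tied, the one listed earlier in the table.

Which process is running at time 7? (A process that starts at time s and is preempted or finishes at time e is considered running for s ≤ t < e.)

P1

Schedule: | P0 0-4 | P1 4-13 | P2 13-21 |
Completion: P0=4  P1=13  P2=21
Turnaround (C−A): P0=4  P1=9  P2=16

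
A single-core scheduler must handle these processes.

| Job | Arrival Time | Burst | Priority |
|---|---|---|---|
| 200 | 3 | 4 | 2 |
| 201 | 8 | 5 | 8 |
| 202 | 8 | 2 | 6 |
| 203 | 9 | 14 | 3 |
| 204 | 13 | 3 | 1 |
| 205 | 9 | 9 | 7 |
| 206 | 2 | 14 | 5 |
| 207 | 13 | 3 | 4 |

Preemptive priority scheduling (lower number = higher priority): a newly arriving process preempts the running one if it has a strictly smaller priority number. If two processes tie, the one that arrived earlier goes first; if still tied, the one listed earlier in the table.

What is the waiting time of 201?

43

Schedule: | idle 0-2 | 206 2-3 | 200 3-7 | 206 7-9 | 203 9-13 | 204 13-16 | 203 16-26 | 207 26-29 | 206 29-40 | 202 40-42 | 205 42-51 | 201 51-56 |
Completion: 200=7  201=56  202=42  203=26  204=16  205=51  206=40  207=29
Turnaround (C−A): 200=4  201=48  202=34  203=17  204=3  205=42  206=38  207=16
Waiting(201) = turnaround − burst = 48 − 5 = 43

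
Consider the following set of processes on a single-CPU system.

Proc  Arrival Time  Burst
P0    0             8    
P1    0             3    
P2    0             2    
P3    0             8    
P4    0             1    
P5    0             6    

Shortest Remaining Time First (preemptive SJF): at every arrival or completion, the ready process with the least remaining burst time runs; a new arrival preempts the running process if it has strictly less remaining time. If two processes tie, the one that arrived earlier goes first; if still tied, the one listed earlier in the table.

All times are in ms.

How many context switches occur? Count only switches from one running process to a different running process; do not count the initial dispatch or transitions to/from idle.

Gantt: | P4 0-1 | P2 1-3 | P1 3-6 | P5 6-12 | P0 12-20 | P3 20-28 |
Completion: P0=20  P1=6  P2=3  P3=28  P4=1  P5=12

5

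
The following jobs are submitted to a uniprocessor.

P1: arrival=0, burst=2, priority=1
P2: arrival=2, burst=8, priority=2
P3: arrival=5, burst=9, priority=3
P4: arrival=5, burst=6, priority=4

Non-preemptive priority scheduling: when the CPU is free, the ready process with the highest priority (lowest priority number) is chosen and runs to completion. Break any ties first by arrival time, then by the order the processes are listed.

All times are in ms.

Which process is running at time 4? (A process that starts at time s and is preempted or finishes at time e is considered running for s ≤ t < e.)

Gantt: | P1 0-2 | P2 2-10 | P3 10-19 | P4 19-25 |
Completion: P1=2  P2=10  P3=19  P4=25

P2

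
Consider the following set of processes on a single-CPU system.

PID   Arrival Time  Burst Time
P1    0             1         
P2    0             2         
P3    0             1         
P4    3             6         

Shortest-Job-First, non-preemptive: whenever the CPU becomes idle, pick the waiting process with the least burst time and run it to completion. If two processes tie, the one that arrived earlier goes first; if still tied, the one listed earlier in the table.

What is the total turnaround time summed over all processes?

Timeline: | P1 0-1 | P3 1-2 | P2 2-4 | P4 4-10 |
Completion: P1=1  P2=4  P3=2  P4=10
Turnaround = completion − arrival: P1=1, P2=4, P3=2, P4=7
Total turnaround = 1 + 4 + 2 + 7 = 14

14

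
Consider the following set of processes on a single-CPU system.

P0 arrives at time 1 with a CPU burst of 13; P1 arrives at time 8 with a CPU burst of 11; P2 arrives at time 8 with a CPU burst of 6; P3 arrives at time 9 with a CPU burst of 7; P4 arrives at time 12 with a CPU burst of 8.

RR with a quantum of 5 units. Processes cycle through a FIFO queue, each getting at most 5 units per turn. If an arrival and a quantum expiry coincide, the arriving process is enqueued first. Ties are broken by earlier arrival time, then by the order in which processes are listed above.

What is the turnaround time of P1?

Schedule: | idle 0-1 | P0 1-11 | P1 11-16 | P2 16-21 | P3 21-26 | P0 26-29 | P4 29-34 | P1 34-39 | P2 39-40 | P3 40-42 | P4 42-45 | P1 45-46 |
Completion: P0=29  P1=46  P2=40  P3=42  P4=45
Turnaround(P1) = completion − arrival = 46 − 8 = 38

38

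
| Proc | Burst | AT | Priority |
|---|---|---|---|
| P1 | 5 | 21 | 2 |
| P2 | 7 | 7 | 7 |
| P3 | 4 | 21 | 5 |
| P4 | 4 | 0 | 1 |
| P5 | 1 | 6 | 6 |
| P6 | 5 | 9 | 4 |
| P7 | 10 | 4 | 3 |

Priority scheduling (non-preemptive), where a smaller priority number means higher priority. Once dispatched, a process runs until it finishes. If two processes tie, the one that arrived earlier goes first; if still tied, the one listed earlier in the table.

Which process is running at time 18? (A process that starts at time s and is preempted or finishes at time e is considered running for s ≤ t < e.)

P6

Schedule: | P4 0-4 | P7 4-14 | P6 14-19 | P5 19-20 | P2 20-27 | P1 27-32 | P3 32-36 |
Completion: P1=32  P2=27  P3=36  P4=4  P5=20  P6=19  P7=14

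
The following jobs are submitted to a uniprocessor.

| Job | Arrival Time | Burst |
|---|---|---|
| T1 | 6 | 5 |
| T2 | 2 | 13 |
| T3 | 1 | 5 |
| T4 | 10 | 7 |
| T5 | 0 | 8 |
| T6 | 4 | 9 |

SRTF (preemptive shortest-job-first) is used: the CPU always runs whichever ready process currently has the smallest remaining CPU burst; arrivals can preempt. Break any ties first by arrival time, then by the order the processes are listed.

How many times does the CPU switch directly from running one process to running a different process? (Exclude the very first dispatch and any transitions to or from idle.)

Schedule: | T5 0-1 | T3 1-6 | T1 6-11 | T5 11-18 | T4 18-25 | T6 25-34 | T2 34-47 |
Completion: T1=11  T2=47  T3=6  T4=25  T5=18  T6=34
Turnaround (C−A): T1=5  T2=45  T3=5  T4=15  T5=18  T6=30

6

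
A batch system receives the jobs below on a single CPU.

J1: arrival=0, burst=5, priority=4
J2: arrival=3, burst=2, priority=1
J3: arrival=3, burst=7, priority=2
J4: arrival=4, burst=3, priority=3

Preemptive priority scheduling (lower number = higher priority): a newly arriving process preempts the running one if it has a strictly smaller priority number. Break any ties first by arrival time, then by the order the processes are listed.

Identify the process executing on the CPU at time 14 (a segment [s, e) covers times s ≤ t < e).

J4

Gantt: | J1 0-3 | J2 3-5 | J3 5-12 | J4 12-15 | J1 15-17 |
Completion: J1=17  J2=5  J3=12  J4=15
Turnaround (C−A): J1=17  J2=2  J3=9  J4=11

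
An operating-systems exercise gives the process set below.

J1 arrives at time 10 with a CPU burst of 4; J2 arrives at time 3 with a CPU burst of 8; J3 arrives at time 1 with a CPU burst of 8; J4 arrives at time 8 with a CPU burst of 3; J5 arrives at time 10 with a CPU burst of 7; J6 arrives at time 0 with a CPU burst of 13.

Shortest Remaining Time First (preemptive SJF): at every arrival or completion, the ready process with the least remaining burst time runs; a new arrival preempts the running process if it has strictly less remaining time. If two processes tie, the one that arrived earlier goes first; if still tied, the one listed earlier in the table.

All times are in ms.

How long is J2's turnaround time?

28

Timeline: | J6 0-1 | J3 1-9 | J4 9-12 | J1 12-16 | J5 16-23 | J2 23-31 | J6 31-43 |
Completion: J1=16  J2=31  J3=9  J4=12  J5=23  J6=43
Turnaround(J2) = completion − arrival = 31 − 3 = 28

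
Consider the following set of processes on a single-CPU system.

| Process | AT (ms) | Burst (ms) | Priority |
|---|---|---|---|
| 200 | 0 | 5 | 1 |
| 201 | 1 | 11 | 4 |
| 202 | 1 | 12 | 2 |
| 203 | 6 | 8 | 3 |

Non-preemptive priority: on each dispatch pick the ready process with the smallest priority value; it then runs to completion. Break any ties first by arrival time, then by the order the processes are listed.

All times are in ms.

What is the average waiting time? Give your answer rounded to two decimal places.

9.75

Timeline: | 200 0-5 | 202 5-17 | 203 17-25 | 201 25-36 |
Completion: 200=5  201=36  202=17  203=25
Turnaround (C−A): 200=5  201=35  202=16  203=19
Waiting times: 200=0, 201=24, 202=4, 203=11
Average waiting = (0+24+4+11) / 4 = 39/4 = 9.75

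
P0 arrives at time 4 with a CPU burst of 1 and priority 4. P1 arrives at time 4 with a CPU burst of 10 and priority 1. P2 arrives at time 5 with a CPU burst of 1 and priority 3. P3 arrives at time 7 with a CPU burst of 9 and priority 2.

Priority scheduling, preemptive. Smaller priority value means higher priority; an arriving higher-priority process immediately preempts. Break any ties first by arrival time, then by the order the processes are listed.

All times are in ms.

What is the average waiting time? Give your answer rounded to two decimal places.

Timeline: | idle 0-4 | P1 4-14 | P3 14-23 | P2 23-24 | P0 24-25 |
Completion: P0=25  P1=14  P2=24  P3=23
Waiting times: P0=20, P1=0, P2=18, P3=7
Average waiting = (20+0+18+7) / 4 = 45/4 = 11.25

11.25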